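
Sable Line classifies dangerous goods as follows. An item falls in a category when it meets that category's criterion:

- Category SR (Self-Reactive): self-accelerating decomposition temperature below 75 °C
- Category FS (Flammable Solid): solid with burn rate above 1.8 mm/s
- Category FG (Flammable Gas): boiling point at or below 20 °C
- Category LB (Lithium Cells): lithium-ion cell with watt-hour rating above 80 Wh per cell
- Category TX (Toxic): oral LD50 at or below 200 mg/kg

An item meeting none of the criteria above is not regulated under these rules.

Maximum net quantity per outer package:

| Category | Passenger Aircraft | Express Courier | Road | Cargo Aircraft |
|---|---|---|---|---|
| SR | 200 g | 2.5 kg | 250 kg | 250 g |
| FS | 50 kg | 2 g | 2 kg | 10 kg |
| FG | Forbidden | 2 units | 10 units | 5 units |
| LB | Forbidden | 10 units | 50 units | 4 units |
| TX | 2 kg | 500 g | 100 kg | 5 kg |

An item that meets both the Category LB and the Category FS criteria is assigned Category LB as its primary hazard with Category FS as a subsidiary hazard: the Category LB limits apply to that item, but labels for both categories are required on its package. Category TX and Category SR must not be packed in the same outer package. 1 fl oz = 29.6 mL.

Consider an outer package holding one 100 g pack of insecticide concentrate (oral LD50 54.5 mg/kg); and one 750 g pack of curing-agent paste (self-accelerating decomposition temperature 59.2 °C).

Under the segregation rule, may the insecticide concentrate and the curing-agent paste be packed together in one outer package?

Insecticide concentrate: oral LD50 54.5 mg/kg ≤ 200 mg/kg → Category TX (Toxic).
The curing-agent paste has self-accelerating decomposition temperature 59.2 °C, which is < 75 °C, so it is Category SR (Self-Reactive).
Category TX and Category SR may not share an outer package.

No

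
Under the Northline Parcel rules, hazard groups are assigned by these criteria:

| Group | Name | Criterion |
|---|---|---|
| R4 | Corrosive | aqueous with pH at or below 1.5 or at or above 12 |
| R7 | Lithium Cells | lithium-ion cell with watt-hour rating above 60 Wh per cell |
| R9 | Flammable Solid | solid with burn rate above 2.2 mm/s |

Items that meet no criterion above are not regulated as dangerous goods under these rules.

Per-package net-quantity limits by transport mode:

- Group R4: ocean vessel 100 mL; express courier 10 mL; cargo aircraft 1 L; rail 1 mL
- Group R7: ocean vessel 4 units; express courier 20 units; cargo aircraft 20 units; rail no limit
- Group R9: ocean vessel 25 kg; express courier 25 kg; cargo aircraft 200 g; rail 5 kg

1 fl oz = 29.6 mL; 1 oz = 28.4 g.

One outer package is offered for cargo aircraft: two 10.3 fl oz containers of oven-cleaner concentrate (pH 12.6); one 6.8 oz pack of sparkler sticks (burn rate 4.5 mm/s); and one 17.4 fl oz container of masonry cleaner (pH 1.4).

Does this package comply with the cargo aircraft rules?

No

The oven-cleaner concentrate has pH 12.6, which is ≥ 12, so it is Group R4 (Corrosive).
The sparkler sticks have burn rate 4.5 mm/s, which is > 2.2 mm/s, so they are Group R9 (Flammable Solid).
Masonry cleaner: pH 1.4 ≤ 1.5 → Group R4 (Corrosive).
Total Group R4: (two 10.3 fl oz containers = 609.76 mL) + (one 17.4 fl oz container = 515.04 mL) = 1124.8 mL.
1124.8 mL exceeds the cargo aircraft limit of 1 L for Group R4.
Group R9 quantity: one 6.8 oz pack = 193.12 g.
193.12 g is within the cargo aircraft limit of 200 g for Group R9.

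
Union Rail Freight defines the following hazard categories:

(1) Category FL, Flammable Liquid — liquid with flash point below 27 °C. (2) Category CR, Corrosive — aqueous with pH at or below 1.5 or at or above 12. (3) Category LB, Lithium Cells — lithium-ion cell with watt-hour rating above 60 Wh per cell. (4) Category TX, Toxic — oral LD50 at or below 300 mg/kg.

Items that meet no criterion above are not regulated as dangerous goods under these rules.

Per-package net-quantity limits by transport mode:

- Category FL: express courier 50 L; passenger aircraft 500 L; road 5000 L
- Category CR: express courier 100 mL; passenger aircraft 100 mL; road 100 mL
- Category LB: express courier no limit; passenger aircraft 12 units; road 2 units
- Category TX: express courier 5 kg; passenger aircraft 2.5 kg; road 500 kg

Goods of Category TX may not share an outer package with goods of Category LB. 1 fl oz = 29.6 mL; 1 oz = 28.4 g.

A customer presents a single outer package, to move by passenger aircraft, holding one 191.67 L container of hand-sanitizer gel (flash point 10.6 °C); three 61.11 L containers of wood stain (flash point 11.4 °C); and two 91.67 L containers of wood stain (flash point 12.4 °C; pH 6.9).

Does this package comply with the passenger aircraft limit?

Hand-sanitizer gel: flash point 10.6 °C < 27 °C → Category FL (Flammable Liquid).
The wood stain has flash point 11.4 °C, which is < 27 °C, so it is Category FL (Flammable Liquid).
The wood stain has flash point 12.4 °C, which is < 27 °C, so it is Category FL (Flammable Liquid).
Total Category FL: 191.67 L + (three 61.11 L containers = 183.33 L) + (two 91.67 L containers = 183.34 L) = 558.34 L.
That exceeds the Category FL passenger aircraft limit of 500 L.

No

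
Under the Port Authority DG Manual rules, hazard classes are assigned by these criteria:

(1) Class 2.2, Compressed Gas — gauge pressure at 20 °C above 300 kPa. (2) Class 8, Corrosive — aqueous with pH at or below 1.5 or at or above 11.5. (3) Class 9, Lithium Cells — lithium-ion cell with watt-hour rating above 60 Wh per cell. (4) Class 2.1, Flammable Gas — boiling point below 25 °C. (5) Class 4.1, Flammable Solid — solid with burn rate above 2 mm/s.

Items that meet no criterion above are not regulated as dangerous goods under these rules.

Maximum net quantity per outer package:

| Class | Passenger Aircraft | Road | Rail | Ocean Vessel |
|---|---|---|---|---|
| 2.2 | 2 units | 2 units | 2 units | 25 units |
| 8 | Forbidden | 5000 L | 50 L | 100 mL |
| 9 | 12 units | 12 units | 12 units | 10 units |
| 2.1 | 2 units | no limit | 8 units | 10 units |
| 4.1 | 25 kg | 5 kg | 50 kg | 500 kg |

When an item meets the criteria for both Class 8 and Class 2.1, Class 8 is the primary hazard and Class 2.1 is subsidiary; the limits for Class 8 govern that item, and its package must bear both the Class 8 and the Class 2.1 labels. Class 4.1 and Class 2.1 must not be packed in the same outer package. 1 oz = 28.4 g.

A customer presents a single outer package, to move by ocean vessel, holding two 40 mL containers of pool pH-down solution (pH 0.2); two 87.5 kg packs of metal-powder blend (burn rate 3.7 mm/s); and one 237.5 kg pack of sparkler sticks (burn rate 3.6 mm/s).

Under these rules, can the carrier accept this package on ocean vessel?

Yes

The pool pH-down solution has pH 0.2, which is ≤ 1.5, so it is Class 8 (Corrosive).
Metal-powder blend: burn rate 3.7 mm/s > 2 mm/s → Class 4.1 (Flammable Solid).
Sparkler sticks: burn rate 3.6 mm/s > 2 mm/s → Class 4.1 (Flammable Solid).
Class 4.1 net quantity: (two 87.5 kg packs = 175 kg) + 237.5 kg = 412.5 kg.
That is within the Class 4.1 ocean vessel limit of 500 kg.
Class 8 quantity: two 40 mL containers = 80 mL.
80 mL is within the ocean vessel limit of 100 mL for Class 8.
The segregation rule (Class 4.1 with Class 2.1) does not apply to Class 4.1 with Class 8.
Every hazard class is within its ocean vessel limit and no segregation rule is violated.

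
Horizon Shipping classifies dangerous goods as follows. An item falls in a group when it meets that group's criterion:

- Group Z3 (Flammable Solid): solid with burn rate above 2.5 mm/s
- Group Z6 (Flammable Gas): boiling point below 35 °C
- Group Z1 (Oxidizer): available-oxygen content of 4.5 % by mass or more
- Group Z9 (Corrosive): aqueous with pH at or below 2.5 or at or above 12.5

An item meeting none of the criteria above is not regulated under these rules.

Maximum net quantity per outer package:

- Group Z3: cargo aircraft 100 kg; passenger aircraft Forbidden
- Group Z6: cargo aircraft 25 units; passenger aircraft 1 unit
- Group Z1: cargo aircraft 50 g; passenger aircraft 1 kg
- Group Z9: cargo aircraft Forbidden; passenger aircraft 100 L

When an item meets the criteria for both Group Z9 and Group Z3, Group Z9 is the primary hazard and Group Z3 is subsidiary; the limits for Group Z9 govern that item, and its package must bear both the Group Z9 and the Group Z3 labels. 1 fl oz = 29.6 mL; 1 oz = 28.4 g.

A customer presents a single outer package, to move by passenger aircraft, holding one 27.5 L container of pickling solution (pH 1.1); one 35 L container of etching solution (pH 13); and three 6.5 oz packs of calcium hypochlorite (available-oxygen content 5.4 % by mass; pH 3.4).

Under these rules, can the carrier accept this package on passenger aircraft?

Yes

Pickling solution: pH 1.1 ≤ 2.5 → Group Z9 (Corrosive).
pH 13 meets the Group Z9 criterion (Corrosive), so the etching solution is Group Z9.
With available-oxygen content 5.4 % by mass (≥ 4.5 % by mass), the calcium hypochlorite falls in Group Z1.
Group Z1 quantity: three 6.5 oz packs = 553.8 g.
That is within the Group Z1 passenger aircraft limit of 1 kg.
Group Z9 net quantity: 27.5 L + 35 L = 62.5 L.
62.5 L is within the passenger aircraft limit of 100 L for Group Z9.
Every hazard group is within its passenger aircraft limit and no segregation rule is violated.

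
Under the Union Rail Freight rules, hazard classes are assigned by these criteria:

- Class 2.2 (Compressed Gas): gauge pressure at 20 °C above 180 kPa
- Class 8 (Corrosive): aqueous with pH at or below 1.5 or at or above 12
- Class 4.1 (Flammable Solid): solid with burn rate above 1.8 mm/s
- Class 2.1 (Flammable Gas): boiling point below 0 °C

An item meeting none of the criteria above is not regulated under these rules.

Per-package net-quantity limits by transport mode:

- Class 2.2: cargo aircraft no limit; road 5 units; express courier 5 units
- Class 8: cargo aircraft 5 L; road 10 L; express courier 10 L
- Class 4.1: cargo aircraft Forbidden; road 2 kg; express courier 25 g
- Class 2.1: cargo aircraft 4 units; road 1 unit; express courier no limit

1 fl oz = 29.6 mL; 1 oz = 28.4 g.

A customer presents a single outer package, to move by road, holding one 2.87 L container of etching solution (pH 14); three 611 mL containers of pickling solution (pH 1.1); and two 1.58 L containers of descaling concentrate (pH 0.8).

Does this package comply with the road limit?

Yes

Etching solution: pH 14 ≥ 12 → Class 8 (Corrosive).
pH 1.1 meets the Class 8 criterion (Corrosive), so the pickling solution is Class 8.
Descaling concentrate: pH 0.8 ≤ 1.5 → Class 8 (Corrosive).
Class 8 net quantity: 2.87 L + (three 611 mL containers = 1.833 L) + (two 1.58 L containers = 3.16 L) = 7.863 L.
7.863 L is within the road limit of 10 L for Class 8.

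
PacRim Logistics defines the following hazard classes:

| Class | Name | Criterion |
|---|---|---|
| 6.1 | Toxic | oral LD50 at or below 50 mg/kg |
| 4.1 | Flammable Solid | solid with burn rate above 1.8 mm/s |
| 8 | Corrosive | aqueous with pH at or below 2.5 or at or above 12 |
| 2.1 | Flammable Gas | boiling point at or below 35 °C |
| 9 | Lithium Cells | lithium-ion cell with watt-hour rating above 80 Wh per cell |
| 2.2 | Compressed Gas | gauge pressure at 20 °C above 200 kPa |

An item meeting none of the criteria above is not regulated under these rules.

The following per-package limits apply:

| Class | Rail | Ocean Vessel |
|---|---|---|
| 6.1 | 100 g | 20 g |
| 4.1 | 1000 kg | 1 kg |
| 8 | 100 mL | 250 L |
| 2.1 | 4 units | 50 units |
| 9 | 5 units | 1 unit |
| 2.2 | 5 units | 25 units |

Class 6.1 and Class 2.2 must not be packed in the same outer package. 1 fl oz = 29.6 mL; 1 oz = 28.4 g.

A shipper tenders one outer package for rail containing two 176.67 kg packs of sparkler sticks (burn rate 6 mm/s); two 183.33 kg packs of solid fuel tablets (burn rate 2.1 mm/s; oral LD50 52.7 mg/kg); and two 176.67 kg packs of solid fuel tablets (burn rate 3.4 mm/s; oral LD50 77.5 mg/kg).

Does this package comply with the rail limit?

The sparkler sticks have burn rate 6 mm/s, which is > 1.8 mm/s, so they are Class 4.1 (Flammable Solid).
The solid fuel tablets have burn rate 2.1 mm/s, which is > 1.8 mm/s, so they are Class 4.1 (Flammable Solid).
With burn rate 3.4 mm/s (> 1.8 mm/s), the solid fuel tablets fall in Class 4.1.
Total Class 4.1: (two 176.67 kg packs = 353.34 kg) + (two 183.33 kg packs = 366.66 kg) + (two 176.67 kg packs = 353.34 kg) = 1073.34 kg.
1073.34 kg > 1000 kg (rail limit, Class 4.1) — over the limit.

No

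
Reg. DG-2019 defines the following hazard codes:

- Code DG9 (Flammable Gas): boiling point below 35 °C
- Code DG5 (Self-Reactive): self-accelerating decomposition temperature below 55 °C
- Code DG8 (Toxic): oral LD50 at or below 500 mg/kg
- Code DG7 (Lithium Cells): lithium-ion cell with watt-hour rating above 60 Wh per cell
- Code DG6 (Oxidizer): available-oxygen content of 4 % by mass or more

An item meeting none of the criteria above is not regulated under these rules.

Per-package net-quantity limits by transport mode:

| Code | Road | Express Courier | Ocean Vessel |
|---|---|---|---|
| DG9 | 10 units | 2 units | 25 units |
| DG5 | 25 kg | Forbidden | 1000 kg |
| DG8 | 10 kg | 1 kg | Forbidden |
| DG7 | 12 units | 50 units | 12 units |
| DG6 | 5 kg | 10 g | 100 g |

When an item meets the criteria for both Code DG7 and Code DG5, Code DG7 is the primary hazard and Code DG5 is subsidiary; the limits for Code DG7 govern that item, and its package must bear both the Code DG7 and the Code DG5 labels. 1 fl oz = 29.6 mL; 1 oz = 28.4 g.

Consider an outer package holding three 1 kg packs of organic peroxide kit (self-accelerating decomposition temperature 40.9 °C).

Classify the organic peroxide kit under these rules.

Code DG5

The organic peroxide kit has self-accelerating decomposition temperature 40.9 °C, which is < 55 °C, so it is Code DG5 (Self-Reactive).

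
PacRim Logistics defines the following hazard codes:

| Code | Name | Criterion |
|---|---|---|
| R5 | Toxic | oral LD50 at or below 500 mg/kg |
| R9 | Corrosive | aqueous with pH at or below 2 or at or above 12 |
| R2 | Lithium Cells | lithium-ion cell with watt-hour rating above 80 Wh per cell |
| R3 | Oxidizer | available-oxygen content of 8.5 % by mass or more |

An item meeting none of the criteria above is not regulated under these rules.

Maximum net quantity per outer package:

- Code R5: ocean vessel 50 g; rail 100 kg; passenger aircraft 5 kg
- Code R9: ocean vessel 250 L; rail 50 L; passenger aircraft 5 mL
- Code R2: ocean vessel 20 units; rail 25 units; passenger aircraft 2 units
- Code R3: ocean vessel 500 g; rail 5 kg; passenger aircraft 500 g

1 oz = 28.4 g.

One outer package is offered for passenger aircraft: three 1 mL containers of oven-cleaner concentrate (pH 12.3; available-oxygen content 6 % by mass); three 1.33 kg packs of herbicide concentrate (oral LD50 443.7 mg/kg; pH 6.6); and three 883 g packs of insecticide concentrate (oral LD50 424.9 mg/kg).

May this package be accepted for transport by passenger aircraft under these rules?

Oven-cleaner concentrate: pH 12.3 ≥ 12 → Code R9 (Corrosive).
With oral LD50 443.7 mg/kg (≤ 500 mg/kg), the herbicide concentrate falls in Code R5.
Insecticide concentrate: oral LD50 424.9 mg/kg ≤ 500 mg/kg → Code R5 (Toxic).
Code R9 quantity: three 1 mL containers = 3 mL.
3 mL ≤ 5 mL (passenger aircraft limit, Code R9) — within limit.
Total Code R5: (three 1.33 kg packs = 3.99 kg) + (three 883 g packs = 2.649 kg) = 6.639 kg.
6.639 kg exceeds the passenger aircraft limit of 5 kg for Code R5.

No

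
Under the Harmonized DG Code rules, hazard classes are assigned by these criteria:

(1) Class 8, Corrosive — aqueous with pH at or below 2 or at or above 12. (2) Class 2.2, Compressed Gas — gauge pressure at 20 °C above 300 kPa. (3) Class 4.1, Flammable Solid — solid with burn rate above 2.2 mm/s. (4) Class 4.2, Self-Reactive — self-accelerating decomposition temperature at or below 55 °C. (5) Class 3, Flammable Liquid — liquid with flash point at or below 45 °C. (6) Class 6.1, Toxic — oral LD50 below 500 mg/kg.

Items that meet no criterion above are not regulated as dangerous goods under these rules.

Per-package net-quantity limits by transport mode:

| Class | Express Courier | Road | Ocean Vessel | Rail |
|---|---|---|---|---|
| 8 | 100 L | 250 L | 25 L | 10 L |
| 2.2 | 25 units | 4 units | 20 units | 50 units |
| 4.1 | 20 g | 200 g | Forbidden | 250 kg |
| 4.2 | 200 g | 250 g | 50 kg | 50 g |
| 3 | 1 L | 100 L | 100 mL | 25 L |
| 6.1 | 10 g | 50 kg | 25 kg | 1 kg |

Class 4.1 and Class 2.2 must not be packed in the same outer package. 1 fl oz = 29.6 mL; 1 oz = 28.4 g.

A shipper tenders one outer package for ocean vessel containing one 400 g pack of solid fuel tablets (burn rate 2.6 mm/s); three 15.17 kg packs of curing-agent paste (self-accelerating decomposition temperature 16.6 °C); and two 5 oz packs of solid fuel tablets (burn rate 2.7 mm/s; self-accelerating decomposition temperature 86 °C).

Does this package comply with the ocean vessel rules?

No

Burn rate 2.6 mm/s meets the Class 4.1 criterion (Flammable Solid), so the solid fuel tablets are Class 4.1.
Curing-agent paste: self-accelerating decomposition temperature 16.6 °C ≤ 55 °C → Class 4.2 (Self-Reactive).
Burn rate 2.7 mm/s meets the Class 4.1 criterion (Flammable Solid), so the solid fuel tablets are Class 4.1.
Class 4.2 quantity: three 15.17 kg packs = 45.51 kg.
That is within the Class 4.2 ocean vessel limit of 50 kg.
Total Class 4.1: 400 g + (two 5 oz packs = 284 g) = 684 g.
Class 4.1 is Forbidden by ocean vessel.
The segregation rule (Class 4.1 with Class 2.2) does not apply to Class 4.2 with Class 4.1.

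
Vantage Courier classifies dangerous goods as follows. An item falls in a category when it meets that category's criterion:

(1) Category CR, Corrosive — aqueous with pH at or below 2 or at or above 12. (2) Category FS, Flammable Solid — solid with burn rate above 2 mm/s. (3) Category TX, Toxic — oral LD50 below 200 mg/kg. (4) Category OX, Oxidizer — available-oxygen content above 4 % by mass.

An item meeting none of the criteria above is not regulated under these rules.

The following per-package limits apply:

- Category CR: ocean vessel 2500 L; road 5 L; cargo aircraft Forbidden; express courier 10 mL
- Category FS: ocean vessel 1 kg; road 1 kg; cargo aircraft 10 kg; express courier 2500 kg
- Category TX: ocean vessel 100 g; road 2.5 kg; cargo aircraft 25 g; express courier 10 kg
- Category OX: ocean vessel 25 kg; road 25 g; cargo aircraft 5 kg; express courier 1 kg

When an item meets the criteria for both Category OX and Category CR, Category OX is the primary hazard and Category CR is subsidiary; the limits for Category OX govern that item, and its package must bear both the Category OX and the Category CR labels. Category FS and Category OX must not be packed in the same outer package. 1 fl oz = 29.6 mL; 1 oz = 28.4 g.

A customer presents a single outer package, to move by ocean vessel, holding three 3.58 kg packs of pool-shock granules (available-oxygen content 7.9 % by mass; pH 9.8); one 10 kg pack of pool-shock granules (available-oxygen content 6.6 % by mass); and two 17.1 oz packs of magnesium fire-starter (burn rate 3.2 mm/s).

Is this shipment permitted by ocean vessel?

The pool-shock granules have available-oxygen content 7.9 % by mass, which is > 4 % by mass, so they are Category OX (Oxidizer).
Available-oxygen content 6.6 % by mass meets the Category OX criterion (Oxidizer), so the pool-shock granules are Category OX.
Burn rate 3.2 mm/s meets the Category FS criterion (Flammable Solid), so the magnesium fire-starter is Category FS.
Category FS quantity: two 17.1 oz packs = 971.28 g.
971.28 g ≤ 1 kg (ocean vessel limit, Category FS) — within limit.
Category OX net quantity: (three 3.58 kg packs = 10.74 kg) + 10 kg = 20.74 kg.
That is within the Category OX ocean vessel limit of 25 kg.
Category FS and Category OX may not share an outer package.

No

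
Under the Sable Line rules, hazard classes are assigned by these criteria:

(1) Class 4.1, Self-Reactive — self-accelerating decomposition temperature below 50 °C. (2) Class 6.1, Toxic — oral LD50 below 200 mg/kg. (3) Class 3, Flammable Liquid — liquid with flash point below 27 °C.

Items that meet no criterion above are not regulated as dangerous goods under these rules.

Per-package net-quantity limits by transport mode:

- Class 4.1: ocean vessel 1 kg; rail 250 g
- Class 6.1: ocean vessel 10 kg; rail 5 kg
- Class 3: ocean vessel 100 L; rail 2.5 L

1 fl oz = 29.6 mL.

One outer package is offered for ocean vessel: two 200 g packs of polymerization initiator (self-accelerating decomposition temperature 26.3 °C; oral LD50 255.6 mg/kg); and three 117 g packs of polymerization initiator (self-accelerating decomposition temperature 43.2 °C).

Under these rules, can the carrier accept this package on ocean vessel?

Yes

With self-accelerating decomposition temperature 26.3 °C (< 50 °C), the polymerization initiator falls in Class 4.1.
Polymerization initiator: self-accelerating decomposition temperature 43.2 °C < 50 °C → Class 4.1 (Self-Reactive).
Class 4.1 net quantity: (two 200 g packs = 400 g) + (three 117 g packs = 351 g) = 751 g.
That is within the Class 4.1 ocean vessel limit of 1 kg.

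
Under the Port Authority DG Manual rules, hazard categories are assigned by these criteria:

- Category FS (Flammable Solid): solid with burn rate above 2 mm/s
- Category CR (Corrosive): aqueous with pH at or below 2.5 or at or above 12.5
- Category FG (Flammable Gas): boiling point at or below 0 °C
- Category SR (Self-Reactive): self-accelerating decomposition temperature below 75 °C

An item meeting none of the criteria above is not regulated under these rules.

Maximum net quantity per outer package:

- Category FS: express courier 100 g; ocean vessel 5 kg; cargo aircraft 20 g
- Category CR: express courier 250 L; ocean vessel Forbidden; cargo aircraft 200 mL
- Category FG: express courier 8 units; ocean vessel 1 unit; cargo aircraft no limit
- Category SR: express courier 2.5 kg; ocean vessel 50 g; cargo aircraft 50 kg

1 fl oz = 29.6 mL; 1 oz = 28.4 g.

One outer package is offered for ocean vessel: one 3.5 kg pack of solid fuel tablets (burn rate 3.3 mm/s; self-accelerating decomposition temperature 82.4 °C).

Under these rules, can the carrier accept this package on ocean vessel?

Yes

Burn rate 3.3 mm/s meets the Category FS criterion (Flammable Solid), so the solid fuel tablets are Category FS.
Category FS quantity: 3.5 kg.
3.5 kg is within the ocean vessel limit of 5 kg for Category FS.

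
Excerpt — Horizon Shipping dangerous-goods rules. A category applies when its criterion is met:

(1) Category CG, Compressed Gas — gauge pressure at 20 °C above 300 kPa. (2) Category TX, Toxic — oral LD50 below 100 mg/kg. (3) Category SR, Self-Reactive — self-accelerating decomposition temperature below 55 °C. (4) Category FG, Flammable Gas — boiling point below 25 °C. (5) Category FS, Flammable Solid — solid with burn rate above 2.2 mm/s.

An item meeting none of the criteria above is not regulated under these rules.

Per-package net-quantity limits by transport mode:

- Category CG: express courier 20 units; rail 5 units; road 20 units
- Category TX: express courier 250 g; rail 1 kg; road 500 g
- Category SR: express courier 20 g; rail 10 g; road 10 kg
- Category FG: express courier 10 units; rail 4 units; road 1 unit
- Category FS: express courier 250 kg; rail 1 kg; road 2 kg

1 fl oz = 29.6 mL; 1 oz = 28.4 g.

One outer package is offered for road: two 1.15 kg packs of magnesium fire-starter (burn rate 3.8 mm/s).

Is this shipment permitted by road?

With burn rate 3.8 mm/s (> 2.2 mm/s), the magnesium fire-starter falls in Category FS.
Category FS quantity: two 1.15 kg packs = 2.3 kg.
That exceeds the Category FS road limit of 2 kg.

No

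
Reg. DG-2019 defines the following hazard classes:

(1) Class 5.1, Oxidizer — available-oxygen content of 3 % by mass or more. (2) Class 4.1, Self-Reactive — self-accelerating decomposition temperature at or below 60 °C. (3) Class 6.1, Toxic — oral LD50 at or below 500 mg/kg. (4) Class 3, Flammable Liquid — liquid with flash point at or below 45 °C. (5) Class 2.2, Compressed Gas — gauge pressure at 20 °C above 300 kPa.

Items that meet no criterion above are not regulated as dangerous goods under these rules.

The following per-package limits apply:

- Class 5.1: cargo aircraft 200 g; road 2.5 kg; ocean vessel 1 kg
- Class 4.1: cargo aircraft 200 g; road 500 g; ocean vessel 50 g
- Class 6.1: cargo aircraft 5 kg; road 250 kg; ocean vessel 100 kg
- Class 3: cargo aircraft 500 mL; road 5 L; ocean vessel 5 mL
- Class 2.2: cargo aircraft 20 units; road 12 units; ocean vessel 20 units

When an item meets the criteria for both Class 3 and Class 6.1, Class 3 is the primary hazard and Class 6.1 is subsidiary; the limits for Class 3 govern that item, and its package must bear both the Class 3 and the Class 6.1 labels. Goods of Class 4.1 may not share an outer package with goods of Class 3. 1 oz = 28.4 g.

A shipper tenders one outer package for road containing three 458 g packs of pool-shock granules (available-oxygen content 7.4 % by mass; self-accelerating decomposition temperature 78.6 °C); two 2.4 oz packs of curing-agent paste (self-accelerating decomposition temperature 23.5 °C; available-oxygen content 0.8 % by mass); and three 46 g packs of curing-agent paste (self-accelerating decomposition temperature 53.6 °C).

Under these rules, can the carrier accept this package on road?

Yes

The pool-shock granules have available-oxygen content 7.4 % by mass, which is ≥ 3 % by mass, so they are Class 5.1 (Oxidizer).
With self-accelerating decomposition temperature 23.5 °C (≤ 60 °C), the curing-agent paste falls in Class 4.1.
The curing-agent paste has self-accelerating decomposition temperature 53.6 °C, which is ≤ 60 °C, so it is Class 4.1 (Self-Reactive).
Class 4.1 net quantity: (two 2.4 oz packs = 136.32 g) + (three 46 g packs = 138 g) = 274.32 g.
That is within the Class 4.1 road limit of 500 g.
Class 5.1 quantity: three 458 g packs = 1.374 kg.
1.374 kg ≤ 2.5 kg (road limit, Class 5.1) — within limit.
The segregation rule (Class 4.1 with Class 3) does not apply to Class 4.1 with Class 5.1.
Every hazard class is within its road limit and no segregation rule is violated.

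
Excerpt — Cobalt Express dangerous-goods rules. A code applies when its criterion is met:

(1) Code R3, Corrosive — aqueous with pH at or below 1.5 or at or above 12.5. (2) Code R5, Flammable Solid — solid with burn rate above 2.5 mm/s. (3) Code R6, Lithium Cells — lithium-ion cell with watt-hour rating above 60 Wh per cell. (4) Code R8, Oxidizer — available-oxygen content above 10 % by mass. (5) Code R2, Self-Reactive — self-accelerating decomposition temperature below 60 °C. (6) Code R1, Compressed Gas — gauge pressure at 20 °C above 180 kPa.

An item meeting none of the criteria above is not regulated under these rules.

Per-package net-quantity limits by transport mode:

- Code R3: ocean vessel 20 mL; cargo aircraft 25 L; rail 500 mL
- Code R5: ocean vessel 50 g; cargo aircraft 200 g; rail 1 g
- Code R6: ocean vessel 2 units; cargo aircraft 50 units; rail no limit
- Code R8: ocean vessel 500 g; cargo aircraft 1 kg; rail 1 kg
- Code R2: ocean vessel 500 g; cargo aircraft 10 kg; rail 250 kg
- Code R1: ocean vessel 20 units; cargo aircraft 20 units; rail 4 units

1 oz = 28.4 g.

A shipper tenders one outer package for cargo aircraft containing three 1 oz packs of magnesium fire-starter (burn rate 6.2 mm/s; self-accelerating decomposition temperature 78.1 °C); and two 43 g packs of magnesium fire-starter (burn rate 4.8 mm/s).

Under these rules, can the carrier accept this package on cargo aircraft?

With burn rate 6.2 mm/s (> 2.5 mm/s), the magnesium fire-starter falls in Code R5.
Magnesium fire-starter: burn rate 4.8 mm/s > 2.5 mm/s → Code R5 (Flammable Solid).
Total Code R5: (three 1 oz packs = 85.2 g) + (two 43 g packs = 86 g) = 171.2 g.
That is within the Code R5 cargo aircraft limit of 200 g.

Yes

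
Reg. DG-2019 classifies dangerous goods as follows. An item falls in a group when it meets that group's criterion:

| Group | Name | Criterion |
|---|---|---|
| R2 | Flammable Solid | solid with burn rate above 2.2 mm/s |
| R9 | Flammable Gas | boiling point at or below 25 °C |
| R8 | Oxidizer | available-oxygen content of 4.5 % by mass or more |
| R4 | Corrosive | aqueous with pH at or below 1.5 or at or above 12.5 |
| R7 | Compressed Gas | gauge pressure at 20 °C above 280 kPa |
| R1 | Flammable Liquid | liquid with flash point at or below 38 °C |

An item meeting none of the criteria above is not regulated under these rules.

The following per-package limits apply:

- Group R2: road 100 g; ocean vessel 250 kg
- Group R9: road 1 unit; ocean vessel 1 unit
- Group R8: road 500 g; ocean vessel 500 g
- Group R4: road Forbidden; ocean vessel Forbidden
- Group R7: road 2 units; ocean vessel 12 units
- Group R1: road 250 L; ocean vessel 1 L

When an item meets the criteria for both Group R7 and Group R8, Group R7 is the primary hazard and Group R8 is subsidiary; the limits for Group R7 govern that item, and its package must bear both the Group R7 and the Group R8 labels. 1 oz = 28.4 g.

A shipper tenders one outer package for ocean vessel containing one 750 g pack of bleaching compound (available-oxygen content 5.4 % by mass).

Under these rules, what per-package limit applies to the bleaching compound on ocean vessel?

Bleaching compound: available-oxygen content 5.4 % by mass ≥ 4.5 % by mass → Group R8 (Oxidizer).
The ocean vessel limit for Group R8 is 500 g.

500 g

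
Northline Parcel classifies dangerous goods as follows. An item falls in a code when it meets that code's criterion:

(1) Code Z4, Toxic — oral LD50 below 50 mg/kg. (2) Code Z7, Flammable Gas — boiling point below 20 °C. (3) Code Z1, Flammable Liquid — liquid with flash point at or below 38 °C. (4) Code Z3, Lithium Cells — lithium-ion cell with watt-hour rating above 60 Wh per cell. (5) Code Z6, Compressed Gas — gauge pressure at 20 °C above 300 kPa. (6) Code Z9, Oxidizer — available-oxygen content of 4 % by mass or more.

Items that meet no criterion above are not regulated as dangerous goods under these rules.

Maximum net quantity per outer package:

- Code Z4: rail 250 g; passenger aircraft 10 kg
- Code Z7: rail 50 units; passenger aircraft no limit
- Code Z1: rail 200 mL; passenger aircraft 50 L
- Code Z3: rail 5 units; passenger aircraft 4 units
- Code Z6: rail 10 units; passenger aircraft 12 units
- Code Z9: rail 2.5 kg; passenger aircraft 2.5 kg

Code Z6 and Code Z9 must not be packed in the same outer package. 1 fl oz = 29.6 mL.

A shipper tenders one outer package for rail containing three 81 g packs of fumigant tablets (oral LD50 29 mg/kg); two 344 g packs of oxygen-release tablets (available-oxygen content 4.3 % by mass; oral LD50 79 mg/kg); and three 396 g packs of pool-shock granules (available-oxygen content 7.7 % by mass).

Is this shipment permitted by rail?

With oral LD50 29 mg/kg (< 50 mg/kg), the fumigant tablets fall in Code Z4.
The oxygen-release tablets have available-oxygen content 4.3 % by mass, which is ≥ 4 % by mass, so they are Code Z9 (Oxidizer).
The pool-shock granules have available-oxygen content 7.7 % by mass, which is ≥ 4 % by mass, so they are Code Z9 (Oxidizer).
Code Z4 quantity: three 81 g packs = 243 g.
243 g ≤ 250 g (rail limit, Code Z4) — within limit.
Total Code Z9: (two 344 g packs = 688 g) + (three 396 g packs = 1.188 kg) = 1.876 kg.
1.876 kg ≤ 2.5 kg (rail limit, Code Z9) — within limit.
The segregation rule (Code Z6 with Code Z9) does not apply to Code Z4 with Code Z9.
Every hazard code is within its rail limit and no segregation rule is violated.

Yes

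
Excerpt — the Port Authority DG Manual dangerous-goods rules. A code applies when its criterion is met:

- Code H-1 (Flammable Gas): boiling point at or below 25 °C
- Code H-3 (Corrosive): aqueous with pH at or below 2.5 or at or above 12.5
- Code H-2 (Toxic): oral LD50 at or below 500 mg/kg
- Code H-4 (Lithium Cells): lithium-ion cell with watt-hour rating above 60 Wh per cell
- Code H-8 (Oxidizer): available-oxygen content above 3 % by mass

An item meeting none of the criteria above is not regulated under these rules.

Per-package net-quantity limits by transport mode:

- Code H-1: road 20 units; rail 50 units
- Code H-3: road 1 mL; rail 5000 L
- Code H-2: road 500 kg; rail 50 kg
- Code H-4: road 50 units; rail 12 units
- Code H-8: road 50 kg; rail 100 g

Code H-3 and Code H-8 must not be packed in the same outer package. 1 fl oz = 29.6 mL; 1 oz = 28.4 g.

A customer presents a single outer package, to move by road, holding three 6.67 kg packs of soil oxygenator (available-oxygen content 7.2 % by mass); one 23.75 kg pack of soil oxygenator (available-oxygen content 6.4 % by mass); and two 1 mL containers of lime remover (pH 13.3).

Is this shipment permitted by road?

Soil oxygenator: available-oxygen content 7.2 % by mass > 3 % by mass → Code H-8 (Oxidizer).
Available-oxygen content 6.4 % by mass meets the Code H-8 criterion (Oxidizer), so the soil oxygenator is Code H-8.
With pH 13.3 (≥ 12.5), the lime remover falls in Code H-3.
Code H-3 quantity: two 1 mL containers = 2 mL.
That exceeds the Code H-3 road limit of 1 mL.
Total Code H-8: (three 6.67 kg packs = 20.01 kg) + 23.75 kg = 43.76 kg.
43.76 kg ≤ 50 kg (road limit, Code H-8) — within limit.
Code H-3 and Code H-8 may not share an outer package.

No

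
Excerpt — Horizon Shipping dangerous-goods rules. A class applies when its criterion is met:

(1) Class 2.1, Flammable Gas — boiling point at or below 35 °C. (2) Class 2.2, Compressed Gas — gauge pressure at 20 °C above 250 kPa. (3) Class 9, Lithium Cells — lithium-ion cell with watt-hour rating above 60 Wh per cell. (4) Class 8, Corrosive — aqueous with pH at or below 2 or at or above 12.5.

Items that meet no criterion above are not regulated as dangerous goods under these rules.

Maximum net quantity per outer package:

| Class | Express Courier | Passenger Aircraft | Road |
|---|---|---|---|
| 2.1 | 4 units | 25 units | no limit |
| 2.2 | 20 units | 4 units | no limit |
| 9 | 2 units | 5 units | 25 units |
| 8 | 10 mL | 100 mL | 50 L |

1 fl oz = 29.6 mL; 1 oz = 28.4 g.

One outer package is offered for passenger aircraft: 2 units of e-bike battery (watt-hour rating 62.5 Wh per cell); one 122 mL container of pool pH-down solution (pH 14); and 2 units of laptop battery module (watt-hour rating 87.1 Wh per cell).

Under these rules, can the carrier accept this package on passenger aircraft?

No

E-bike battery: watt-hour rating 62.5 Wh per cell > 60 Wh per cell → Class 9 (Lithium Cells).
pH 14 meets the Class 8 criterion (Corrosive), so the pool pH-down solution is Class 8.
Watt-hour rating 87.1 Wh per cell meets the Class 9 criterion (Lithium Cells), so the laptop battery module is Class 9.
Total Class 9: 2 units + 2 units = 4 units.
4 units is within the passenger aircraft limit of 5 units for Class 9.
Class 8 quantity: 122 mL.
That exceeds the Class 8 passenger aircraft limit of 100 mL.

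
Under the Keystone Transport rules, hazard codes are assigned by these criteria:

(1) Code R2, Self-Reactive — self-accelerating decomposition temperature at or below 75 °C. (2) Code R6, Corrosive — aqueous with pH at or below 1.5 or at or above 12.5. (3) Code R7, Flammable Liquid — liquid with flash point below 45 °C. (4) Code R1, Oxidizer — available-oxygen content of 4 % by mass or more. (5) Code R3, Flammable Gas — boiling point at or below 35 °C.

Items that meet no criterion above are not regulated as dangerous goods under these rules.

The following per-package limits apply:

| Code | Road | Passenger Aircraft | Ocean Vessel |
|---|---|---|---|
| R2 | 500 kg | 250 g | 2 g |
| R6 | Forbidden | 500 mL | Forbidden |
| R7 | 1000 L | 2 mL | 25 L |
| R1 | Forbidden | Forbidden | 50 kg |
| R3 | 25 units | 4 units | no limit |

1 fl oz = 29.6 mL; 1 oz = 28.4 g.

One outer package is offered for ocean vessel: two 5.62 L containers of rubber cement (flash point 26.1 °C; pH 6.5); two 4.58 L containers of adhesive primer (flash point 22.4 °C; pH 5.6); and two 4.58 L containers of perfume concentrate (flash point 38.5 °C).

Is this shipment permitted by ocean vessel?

No

With flash point 26.1 °C (< 45 °C), the rubber cement falls in Code R7.
Flash point 22.4 °C meets the Code R7 criterion (Flammable Liquid), so the adhesive primer is Code R7.
The perfume concentrate has flash point 38.5 °C, which is < 45 °C, so it is Code R7 (Flammable Liquid).
Code R7 net quantity: (two 5.62 L containers = 11.24 L) + (two 4.58 L containers = 9.16 L) + (two 4.58 L containers = 9.16 L) = 29.56 L.
That exceeds the Code R7 ocean vessel limit of 25 L.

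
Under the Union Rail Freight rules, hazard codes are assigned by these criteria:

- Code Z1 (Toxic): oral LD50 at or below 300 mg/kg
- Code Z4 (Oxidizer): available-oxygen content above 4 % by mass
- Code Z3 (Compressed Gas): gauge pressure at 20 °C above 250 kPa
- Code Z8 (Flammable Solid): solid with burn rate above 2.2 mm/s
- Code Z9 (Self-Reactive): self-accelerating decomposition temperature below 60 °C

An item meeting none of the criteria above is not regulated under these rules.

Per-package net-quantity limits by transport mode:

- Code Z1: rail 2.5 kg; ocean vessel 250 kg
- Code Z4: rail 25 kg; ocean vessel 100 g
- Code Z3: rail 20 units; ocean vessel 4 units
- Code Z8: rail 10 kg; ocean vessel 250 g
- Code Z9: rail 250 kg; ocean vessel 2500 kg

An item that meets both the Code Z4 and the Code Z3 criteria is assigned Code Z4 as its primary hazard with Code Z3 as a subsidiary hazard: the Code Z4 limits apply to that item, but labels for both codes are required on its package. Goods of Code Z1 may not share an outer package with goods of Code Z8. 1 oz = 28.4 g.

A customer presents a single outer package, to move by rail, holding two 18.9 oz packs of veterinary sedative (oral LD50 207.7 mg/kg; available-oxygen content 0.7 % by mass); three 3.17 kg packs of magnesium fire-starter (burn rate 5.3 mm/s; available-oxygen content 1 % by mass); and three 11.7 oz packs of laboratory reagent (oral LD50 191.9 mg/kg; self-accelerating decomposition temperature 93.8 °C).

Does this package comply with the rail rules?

No

Veterinary sedative: oral LD50 207.7 mg/kg ≤ 300 mg/kg → Code Z1 (Toxic).
With burn rate 5.3 mm/s (> 2.2 mm/s), the magnesium fire-starter falls in Code Z8.
The laboratory reagent has oral LD50 191.9 mg/kg, which is ≤ 300 mg/kg, so it is Code Z1 (Toxic).
Total Code Z1: (two 18.9 oz packs = 1073.52 g) + (three 11.7 oz packs = 996.84 g) = 2070.36 g.
2070.36 g is within the rail limit of 2.5 kg for Code Z1.
Code Z8 quantity: three 3.17 kg packs = 9.51 kg.
9.51 kg is within the rail limit of 10 kg for Code Z8.
Code Z1 and Code Z8 may not share an outer package.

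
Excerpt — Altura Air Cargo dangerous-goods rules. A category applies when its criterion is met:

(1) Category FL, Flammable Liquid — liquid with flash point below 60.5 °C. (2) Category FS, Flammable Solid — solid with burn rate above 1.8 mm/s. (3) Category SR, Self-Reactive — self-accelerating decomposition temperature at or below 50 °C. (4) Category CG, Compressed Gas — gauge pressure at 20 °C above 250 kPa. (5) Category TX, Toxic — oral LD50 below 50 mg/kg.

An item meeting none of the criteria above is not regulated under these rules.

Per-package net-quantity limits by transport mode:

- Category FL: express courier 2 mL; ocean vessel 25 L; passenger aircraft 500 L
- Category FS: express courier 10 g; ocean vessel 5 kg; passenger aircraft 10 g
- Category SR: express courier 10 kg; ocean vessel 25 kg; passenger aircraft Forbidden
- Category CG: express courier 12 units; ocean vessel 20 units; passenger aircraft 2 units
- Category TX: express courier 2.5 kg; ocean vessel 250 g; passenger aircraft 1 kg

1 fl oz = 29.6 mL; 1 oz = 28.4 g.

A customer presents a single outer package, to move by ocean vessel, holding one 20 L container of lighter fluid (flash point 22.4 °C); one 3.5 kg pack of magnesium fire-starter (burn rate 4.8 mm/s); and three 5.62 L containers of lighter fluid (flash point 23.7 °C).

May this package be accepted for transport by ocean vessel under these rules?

No

The lighter fluid has flash point 22.4 °C, which is < 60.5 °C, so it is Category FL (Flammable Liquid).
Magnesium fire-starter: burn rate 4.8 mm/s > 1.8 mm/s → Category FS (Flammable Solid).
The lighter fluid has flash point 23.7 °C, which is < 60.5 °C, so it is Category FL (Flammable Liquid).
Category FL net quantity: 20 L + (three 5.62 L containers = 16.86 L) = 36.86 L.
36.86 L > 25 L (ocean vessel limit, Category FL) — over the limit.
Category FS quantity: 3.5 kg.
3.5 kg ≤ 5 kg (ocean vessel limit, Category FS) — within limit.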